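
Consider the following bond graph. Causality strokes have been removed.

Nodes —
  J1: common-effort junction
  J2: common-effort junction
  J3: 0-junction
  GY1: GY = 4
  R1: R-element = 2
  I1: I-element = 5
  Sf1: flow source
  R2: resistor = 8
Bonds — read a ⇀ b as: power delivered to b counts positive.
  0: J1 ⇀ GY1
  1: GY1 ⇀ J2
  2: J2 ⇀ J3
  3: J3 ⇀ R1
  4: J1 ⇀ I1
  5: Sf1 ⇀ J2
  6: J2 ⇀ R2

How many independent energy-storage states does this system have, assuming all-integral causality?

1  (I1 all integral)

#5 →Sf1  (Sf1 (Sf) sets flow on bond)
#4 →I1  (I1: I, integral causality)
#0 →J1  (only one effort-in slot at J1)
#1 →J2  (GY GY1: same side as bond 0)
#2 →J3  (J2 effort already set via bond 1)
#6 →R2  (J2 effort already set via bond 1)
#3 →R1  (J3 effort already set via bond 2)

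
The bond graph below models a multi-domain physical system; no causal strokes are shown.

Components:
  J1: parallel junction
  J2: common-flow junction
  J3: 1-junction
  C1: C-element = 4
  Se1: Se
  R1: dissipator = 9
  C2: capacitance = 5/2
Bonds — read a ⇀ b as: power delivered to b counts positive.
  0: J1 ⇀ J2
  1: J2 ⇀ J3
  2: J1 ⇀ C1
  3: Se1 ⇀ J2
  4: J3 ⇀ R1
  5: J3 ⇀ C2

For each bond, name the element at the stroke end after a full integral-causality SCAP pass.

bond 3 stroke→J2  (Se1 (Se) sets effort on bond)
bond 2 stroke→J1  (C1 outputs effort q/C1)
bond 0 stroke→J2  (common-e at J1 fixed by 2)
bond 1 stroke→J3  (J2: last free bond brings flow in)
bond 5 stroke→J3  (C2: C, integral causality)
bond 4 stroke→R1  (J3: last free bond brings flow in)

b0 stroke at J2
b1 stroke at J3
b2 stroke at J1
b3 stroke at J2
b4 stroke at R1
b5 stroke at J3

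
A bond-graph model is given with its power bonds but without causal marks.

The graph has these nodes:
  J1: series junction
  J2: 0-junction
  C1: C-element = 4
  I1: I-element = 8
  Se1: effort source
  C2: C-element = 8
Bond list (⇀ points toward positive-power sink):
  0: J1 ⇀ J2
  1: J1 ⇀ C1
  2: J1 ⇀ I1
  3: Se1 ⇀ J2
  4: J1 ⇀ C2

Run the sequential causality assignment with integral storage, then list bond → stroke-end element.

#0 →J1
#1 →J1
#2 →I1
#3 →J2
#4 →J1

bond 3 →J2  (Se1: effort source, stroke at far end)
bond 0 →J1  (common-e at J2 fixed by 3)
bond 1 →J1  (prefer integral on C1)
bond 2 →I1  (I1: I, integral causality)
bond 4 →J1  (J1 flow already set via bond 2)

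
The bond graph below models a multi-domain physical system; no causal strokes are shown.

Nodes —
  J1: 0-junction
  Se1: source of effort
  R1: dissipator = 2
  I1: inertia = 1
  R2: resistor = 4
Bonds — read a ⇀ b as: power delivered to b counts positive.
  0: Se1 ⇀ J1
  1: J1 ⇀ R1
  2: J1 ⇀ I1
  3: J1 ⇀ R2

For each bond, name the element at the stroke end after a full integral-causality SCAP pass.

β0 stroke at J1
β1 stroke at R1
β2 stroke at I1
β3 stroke at R2

bond 0 →J1  (Se1 fixes effort; stroke away)
bond 1 →R1  (common-e at J1 fixed by 0)
bond 2 →I1  (J1 effort already set via bond 0)
bond 3 →R2  (J1 effort already set via bond 0)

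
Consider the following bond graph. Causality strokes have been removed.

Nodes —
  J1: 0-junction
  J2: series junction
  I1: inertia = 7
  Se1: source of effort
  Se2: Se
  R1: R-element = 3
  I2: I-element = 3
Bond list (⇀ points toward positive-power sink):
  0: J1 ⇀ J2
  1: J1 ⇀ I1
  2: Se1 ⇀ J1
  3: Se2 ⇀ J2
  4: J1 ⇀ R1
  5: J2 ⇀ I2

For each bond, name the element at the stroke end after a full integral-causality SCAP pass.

β0 →J2
β1 →I1
β2 →J1
β3 →J2
β4 →R1
β5 →I2

bond 2 |J1  (Se1 fixes effort; stroke away)
bond 3 |J2  (Se2: effort source, stroke at far end)
bond 0 |J2  (J1: bond 2 brought effort, rest push out)
bond 1 |I1  (J1: bond 2 brought effort, rest push out)
bond 4 |R1  (common-e at J1 fixed by 2)
bond 5 |I2  (only one flow-in slot at J2)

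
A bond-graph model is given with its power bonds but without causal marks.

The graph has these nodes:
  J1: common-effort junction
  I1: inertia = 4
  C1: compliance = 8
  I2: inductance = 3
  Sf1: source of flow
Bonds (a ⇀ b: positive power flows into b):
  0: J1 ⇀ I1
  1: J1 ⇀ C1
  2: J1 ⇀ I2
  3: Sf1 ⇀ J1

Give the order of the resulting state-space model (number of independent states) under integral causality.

3  (C1, I1, I2 all integral)

b3 stroke→Sf1  (Sf1: flow source, stroke at near end)
b0 stroke→I1  (I1: I, integral causality)
b1 stroke→J1  (prefer integral on C1)
b2 stroke→I2  (J1 effort already set via bond 1)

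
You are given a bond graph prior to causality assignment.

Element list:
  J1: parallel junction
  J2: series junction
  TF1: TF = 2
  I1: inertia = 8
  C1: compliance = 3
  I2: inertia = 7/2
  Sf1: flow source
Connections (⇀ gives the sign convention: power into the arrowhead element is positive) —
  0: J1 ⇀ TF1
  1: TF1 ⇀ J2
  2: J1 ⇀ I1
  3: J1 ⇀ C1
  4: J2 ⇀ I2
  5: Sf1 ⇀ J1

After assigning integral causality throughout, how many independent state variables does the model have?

3  (C1, I1, I2 all integral)

b5 →Sf1  (source Sf1 imposes f)
b2 →I1  (I1 outputs flow p/I1)
b3 →J1  (C1 outputs effort q/C1)
b0 →TF1  (common-e at J1 fixed by 3)
b1 →J2  (TF TF1: opposite of bond 0)
b4 →I2  (J2: last free bond brings flow in)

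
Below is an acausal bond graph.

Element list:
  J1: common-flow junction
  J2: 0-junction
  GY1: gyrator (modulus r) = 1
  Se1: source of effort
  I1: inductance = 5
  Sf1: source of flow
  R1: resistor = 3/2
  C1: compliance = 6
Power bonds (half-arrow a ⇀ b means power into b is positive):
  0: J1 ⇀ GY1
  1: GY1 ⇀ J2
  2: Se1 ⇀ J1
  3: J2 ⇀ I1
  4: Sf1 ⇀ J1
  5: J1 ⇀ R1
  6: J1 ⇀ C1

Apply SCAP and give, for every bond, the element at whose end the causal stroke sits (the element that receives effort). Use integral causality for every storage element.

#2 |J1  (Se1: effort source, stroke at far end)
#4 |Sf1  (Sf1: flow source, stroke at near end)
#0 |J1  (J1: bond 4 brought flow, rest push out)
#5 |J1  (1-jn J1 has f-setter on 4)
#6 |J1  (J1: bond 4 brought flow, rest push out)
#1 |J2  (GY GY1: same side as bond 0)
#3 |I1  (J2: bond 1 brought effort, rest push out)

b0 stroke→J1
b1 stroke→J2
b2 stroke→J1
b3 stroke→I1
b4 stroke→Sf1
b5 stroke→J1
b6 stroke→J1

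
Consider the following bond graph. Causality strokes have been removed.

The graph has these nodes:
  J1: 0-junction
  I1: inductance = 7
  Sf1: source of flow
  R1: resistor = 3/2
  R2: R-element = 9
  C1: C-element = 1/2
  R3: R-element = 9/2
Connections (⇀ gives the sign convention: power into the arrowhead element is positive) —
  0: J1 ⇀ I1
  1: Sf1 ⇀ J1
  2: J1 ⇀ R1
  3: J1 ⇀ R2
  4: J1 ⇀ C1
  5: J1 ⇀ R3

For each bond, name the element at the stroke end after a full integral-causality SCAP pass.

b1 |Sf1  (Sf1: flow source, stroke at near end)
b0 |I1  (I1 integral (f out))
b4 |J1  (C1 outputs effort q/C1)
b2 |R1  (J1: bond 4 brought effort, rest push out)
b3 |R2  (common-e at J1 fixed by 4)
b5 |R3  (common-e at J1 fixed by 4)

b0 stroke at I1
b1 stroke at Sf1
b2 stroke at R1
b3 stroke at R2
b4 stroke at J1
b5 stroke at R3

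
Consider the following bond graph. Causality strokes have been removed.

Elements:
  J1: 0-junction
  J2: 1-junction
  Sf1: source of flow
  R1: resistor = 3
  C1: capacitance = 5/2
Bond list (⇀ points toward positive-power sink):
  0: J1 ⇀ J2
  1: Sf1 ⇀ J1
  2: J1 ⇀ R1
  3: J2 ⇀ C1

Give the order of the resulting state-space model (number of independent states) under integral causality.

b1 stroke at Sf1  (Sf1 (Sf) sets flow on bond)
b3 stroke at J2  (C1: C, integral causality)
b0 stroke at J1  (J2: last free bond brings flow in)
b2 stroke at R1  (J1: bond 0 brought effort, rest push out)

1  (C1 all integral)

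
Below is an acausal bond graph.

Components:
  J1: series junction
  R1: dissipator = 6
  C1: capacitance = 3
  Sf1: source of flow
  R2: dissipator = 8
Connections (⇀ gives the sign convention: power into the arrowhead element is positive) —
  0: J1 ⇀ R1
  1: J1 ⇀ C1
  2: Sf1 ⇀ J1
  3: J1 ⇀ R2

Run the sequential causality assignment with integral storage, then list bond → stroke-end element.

bond 0 stroke→J1
bond 1 stroke→J1
bond 2 stroke→Sf1
bond 3 stroke→J1

bond 2 stroke→Sf1  (source Sf1 imposes f)
bond 0 stroke→J1  (common-f at J1 fixed by 2)
bond 1 stroke→J1  (J1 flow already set via bond 2)
bond 3 stroke→J1  (J1: bond 2 brought flow, rest push out)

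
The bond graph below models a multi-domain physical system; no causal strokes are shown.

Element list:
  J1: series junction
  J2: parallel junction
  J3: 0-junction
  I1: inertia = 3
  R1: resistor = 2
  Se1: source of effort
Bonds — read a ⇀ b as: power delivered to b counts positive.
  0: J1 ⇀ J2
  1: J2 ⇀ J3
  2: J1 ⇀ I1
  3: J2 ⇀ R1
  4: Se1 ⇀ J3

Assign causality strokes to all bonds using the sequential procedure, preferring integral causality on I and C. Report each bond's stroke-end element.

b4 |J3  (source Se1 imposes e)
b1 |J2  (J3 effort already set via bond 4)
b0 |J1  (J2: bond 1 brought effort, rest push out)
b3 |R1  (0-jn J2 has e-setter on 1)
b2 |I1  (J1: last free bond brings flow in)

bond 0 →J1
bond 1 →J2
bond 2 →I1
bond 3 →R1
bond 4 →J3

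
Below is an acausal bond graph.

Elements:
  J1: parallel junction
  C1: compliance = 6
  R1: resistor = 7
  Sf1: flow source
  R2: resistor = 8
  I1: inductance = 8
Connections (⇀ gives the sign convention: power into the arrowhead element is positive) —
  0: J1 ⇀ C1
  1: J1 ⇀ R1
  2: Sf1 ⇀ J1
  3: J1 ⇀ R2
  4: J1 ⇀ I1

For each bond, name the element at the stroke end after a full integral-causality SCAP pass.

b0 stroke at J1
b1 stroke at R1
b2 stroke at Sf1
b3 stroke at R2
b4 stroke at I1

b2 stroke at Sf1  (source Sf1 imposes f)
b0 stroke at J1  (C1: C, integral causality)
b1 stroke at R1  (J1: bond 0 brought effort, rest push out)
b3 stroke at R2  (J1 effort already set via bond 0)
b4 stroke at I1  (0-jn J1 has e-setter on 0)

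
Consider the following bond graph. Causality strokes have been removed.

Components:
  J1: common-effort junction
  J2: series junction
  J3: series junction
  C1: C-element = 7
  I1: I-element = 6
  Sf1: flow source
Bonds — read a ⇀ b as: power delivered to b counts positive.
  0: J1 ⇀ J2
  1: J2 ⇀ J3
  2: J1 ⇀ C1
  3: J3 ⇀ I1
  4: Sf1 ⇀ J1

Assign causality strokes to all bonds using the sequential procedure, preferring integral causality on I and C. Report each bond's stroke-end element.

bond 4 stroke→Sf1  (Sf1: flow source, stroke at near end)
bond 2 stroke→J1  (C1 integral (e out))
bond 0 stroke→J2  (J1 effort already set via bond 2)
bond 1 stroke→J3  (J2 needs exactly one f-in)
bond 3 stroke→I1  (J3 needs exactly one f-in)

b0 |J2
b1 |J3
b2 |J1
b3 |I1
b4 |Sf1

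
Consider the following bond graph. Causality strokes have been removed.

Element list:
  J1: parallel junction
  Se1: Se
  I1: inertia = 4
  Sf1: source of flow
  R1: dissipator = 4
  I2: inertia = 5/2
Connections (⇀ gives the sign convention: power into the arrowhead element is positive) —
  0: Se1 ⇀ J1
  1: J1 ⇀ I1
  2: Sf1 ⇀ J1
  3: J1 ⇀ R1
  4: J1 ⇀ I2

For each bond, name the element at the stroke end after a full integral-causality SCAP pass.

b0 →J1
b1 →I1
b2 →Sf1
b3 →R1
b4 →I2

bond 0 stroke at J1  (source Se1 imposes e)
bond 2 stroke at Sf1  (source Sf1 imposes f)
bond 1 stroke at I1  (0-jn J1 has e-setter on 0)
bond 3 stroke at R1  (J1: bond 0 brought effort, rest push out)
bond 4 stroke at I2  (J1: bond 0 brought effort, rest push out)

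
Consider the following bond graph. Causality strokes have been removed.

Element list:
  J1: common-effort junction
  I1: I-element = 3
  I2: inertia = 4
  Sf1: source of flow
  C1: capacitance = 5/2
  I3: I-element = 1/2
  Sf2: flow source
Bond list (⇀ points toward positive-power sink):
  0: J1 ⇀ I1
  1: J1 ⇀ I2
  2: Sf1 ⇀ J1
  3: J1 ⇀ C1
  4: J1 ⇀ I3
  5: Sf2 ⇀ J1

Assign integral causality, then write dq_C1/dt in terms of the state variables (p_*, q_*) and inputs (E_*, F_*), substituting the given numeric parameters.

bond 2 →Sf1  (Sf1: flow source, stroke at near end)
bond 5 →Sf2  (Sf2 (Sf) sets flow on bond)
bond 0 →I1  (I1 outputs flow p/I1)
bond 1 →I2  (I2 integral (f out))
bond 3 →J1  (C1 integral (e out))
bond 4 →I3  (J1 effort already set via bond 3)

dq_C1/dt = F_Sf1 + F_Sf2 - p_I1/3 - p_I2/4 - 2*p_I3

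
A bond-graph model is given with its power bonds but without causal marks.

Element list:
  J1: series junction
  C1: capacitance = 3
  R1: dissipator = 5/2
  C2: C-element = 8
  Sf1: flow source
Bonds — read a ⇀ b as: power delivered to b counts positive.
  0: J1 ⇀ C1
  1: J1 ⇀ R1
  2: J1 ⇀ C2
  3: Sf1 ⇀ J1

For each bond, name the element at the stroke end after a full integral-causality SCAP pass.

bond 3 →Sf1  (Sf1 (Sf) sets flow on bond)
bond 0 →J1  (J1: bond 3 brought flow, rest push out)
bond 1 →J1  (J1 flow already set via bond 3)
bond 2 →J1  (J1 flow already set via bond 3)

β0 stroke at J1
β1 stroke at J1
β2 stroke at J1
β3 stroke at Sf1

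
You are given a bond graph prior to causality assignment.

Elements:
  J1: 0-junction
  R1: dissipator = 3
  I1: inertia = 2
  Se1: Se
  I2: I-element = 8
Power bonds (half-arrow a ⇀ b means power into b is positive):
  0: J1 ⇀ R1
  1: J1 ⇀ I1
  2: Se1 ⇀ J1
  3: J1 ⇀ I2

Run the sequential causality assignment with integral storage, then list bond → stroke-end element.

#2 stroke at J1  (Se1 fixes effort; stroke away)
#0 stroke at R1  (0-jn J1 has e-setter on 2)
#1 stroke at I1  (0-jn J1 has e-setter on 2)
#3 stroke at I2  (common-e at J1 fixed by 2)

β0 stroke at R1
β1 stroke at I1
β2 stroke at J1
β3 stroke at I2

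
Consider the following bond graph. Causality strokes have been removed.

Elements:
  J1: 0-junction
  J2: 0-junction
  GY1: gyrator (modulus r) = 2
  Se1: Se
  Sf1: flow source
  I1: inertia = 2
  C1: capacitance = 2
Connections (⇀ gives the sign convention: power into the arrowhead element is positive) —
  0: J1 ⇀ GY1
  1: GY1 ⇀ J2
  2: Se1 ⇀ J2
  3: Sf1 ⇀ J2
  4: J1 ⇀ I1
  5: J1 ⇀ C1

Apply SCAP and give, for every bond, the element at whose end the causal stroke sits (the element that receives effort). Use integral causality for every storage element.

b2 stroke→J2  (Se1: effort source, stroke at far end)
b3 stroke→Sf1  (source Sf1 imposes f)
b1 stroke→GY1  (J2 effort already set via bond 2)
b0 stroke→GY1  (GY1: gyrator matches bond 1)
b4 stroke→I1  (I1: I, integral causality)
b5 stroke→J1  (closing 0-jn rule on J1)

#0 stroke→GY1
#1 stroke→GY1
#2 stroke→J2
#3 stroke→Sf1
#4 stroke→I1
#5 stroke→J1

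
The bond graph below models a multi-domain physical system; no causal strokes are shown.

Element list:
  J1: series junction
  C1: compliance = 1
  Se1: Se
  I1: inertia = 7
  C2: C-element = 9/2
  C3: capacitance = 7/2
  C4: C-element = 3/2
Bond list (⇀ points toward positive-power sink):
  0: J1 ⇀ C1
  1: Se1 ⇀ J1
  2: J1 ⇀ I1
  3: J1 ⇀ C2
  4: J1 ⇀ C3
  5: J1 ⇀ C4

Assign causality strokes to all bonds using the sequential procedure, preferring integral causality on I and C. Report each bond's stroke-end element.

#0 stroke→J1
#1 stroke→J1
#2 stroke→I1
#3 stroke→J1
#4 stroke→J1
#5 stroke→J1

#1 |J1  (Se1 fixes effort; stroke away)
#0 |J1  (C1 outputs effort q/C1)
#2 |I1  (prefer integral on I1)
#3 |J1  (1-jn J1 has f-setter on 2)
#4 |J1  (J1: bond 2 brought flow, rest push out)
#5 |J1  (J1: bond 2 brought flow, rest push out)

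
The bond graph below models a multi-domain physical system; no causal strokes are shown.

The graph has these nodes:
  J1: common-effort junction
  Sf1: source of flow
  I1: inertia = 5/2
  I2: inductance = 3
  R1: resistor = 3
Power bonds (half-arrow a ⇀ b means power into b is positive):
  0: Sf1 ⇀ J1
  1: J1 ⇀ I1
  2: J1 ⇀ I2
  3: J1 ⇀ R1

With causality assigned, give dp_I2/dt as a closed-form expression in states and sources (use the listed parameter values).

bond 0 |Sf1  (Sf1 fixes flow; stroke at Sf1)
bond 1 |I1  (I1 integral (f out))
bond 2 |I2  (I2: I, integral causality)
bond 3 |J1  (J1 needs exactly one e-in)

dp_I2/dt = 3*F_Sf1 - 6*p_I1/5 - p_I2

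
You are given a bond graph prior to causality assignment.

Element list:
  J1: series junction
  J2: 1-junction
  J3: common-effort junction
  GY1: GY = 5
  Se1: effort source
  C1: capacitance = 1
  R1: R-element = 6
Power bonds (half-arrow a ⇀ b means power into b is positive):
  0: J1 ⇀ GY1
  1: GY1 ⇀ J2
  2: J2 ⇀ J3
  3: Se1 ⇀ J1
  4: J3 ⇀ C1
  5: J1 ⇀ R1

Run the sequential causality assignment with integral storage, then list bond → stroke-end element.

b3 stroke→J1  (Se1 fixes effort; stroke away)
b4 stroke→J3  (C1 outputs effort q/C1)
b2 stroke→J2  (J3: bond 4 brought effort, rest push out)
b1 stroke→GY1  (J2 needs exactly one f-in)
b0 stroke→GY1  (GY GY1: same side as bond 1)
b5 stroke→J1  (J1 flow already set via bond 0)

b0 stroke at GY1
b1 stroke at GY1
b2 stroke at J2
b3 stroke at J1
b4 stroke at J3
b5 stroke at J1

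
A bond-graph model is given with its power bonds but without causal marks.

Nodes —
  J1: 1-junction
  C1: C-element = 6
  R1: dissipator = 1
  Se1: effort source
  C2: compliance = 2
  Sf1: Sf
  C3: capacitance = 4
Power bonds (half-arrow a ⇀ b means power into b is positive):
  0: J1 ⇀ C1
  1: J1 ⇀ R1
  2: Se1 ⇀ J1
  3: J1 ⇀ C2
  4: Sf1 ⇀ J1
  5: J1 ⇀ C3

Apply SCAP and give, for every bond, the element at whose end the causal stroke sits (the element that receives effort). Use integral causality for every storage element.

β2 →J1  (source Se1 imposes e)
β4 →Sf1  (Sf1 fixes flow; stroke at Sf1)
β0 →J1  (1-jn J1 has f-setter on 4)
β1 →J1  (J1 flow already set via bond 4)
β3 →J1  (common-f at J1 fixed by 4)
β5 →J1  (J1 flow already set via bond 4)

#0 stroke at J1
#1 stroke at J1
#2 stroke at J1
#3 stroke at J1
#4 stroke at Sf1
#5 stroke at J1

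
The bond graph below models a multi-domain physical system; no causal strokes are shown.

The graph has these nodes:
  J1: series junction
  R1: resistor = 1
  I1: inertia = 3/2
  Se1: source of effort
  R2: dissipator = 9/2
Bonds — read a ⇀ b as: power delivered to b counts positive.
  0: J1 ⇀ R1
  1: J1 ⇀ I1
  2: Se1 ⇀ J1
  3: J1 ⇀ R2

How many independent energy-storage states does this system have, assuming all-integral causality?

1  (I1 all integral)

bond 2 →J1  (Se1 fixes effort; stroke away)
bond 1 →I1  (I1: I, integral causality)
bond 0 →J1  (common-f at J1 fixed by 1)
bond 3 →J1  (J1 flow already set via bond 1)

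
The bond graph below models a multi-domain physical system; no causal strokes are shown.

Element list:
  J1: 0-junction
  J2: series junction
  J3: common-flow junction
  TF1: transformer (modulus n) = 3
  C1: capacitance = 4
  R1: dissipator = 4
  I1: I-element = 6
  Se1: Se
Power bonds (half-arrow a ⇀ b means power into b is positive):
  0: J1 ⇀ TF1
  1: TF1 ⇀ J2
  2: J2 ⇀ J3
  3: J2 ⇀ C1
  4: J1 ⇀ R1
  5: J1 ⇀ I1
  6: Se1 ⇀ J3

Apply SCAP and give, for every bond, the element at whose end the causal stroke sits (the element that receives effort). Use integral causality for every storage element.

β6 stroke at J3  (source Se1 imposes e)
β2 stroke at J2  (only one flow-in slot at J3)
β3 stroke at J2  (prefer integral on C1)
β1 stroke at TF1  (J2: last free bond brings flow in)
β0 stroke at J1  (through TF1, causality passes straight; one stroke at TF1)
β4 stroke at R1  (common-e at J1 fixed by 0)
β5 stroke at I1  (0-jn J1 has e-setter on 0)

β0 →J1
β1 →TF1
β2 →J2
β3 →J2
β4 →R1
β5 →I1
β6 →J3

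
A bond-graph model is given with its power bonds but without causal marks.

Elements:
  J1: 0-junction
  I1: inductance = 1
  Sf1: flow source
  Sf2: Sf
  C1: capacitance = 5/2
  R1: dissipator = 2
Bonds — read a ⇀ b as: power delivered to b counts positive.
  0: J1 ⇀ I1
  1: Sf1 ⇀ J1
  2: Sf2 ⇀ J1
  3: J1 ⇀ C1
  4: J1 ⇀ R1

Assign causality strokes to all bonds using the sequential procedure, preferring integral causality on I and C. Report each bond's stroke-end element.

#0 stroke→I1
#1 stroke→Sf1
#2 stroke→Sf2
#3 stroke→J1
#4 stroke→R1

b1 stroke→Sf1  (Sf1: flow source, stroke at near end)
b2 stroke→Sf2  (Sf2 (Sf) sets flow on bond)
b0 stroke→I1  (prefer integral on I1)
b3 stroke→J1  (prefer integral on C1)
b4 stroke→R1  (J1: bond 3 brought effort, rest push out)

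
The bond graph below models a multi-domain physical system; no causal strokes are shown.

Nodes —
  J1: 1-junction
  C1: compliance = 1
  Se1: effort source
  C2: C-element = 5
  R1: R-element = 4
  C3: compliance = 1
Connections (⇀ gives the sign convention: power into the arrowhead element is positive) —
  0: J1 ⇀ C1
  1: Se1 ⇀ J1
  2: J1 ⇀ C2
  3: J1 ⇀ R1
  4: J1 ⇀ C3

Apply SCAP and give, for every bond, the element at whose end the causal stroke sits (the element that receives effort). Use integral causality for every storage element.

bond 1 |J1  (Se1 fixes effort; stroke away)
bond 0 |J1  (C1 integral (e out))
bond 2 |J1  (C2 outputs effort q/C2)
bond 4 |J1  (prefer integral on C3)
bond 3 |R1  (J1: last free bond brings flow in)

bond 0 stroke→J1
bond 1 stroke→J1
bond 2 stroke→J1
bond 3 stroke→R1
bond 4 stroke→J1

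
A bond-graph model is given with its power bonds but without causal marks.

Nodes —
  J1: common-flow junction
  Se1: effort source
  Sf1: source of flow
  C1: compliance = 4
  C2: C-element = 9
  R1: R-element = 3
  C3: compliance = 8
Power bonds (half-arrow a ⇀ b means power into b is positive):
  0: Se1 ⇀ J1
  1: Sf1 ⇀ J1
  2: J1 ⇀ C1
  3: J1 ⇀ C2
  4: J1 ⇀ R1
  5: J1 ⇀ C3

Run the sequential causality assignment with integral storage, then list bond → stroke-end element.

β0 stroke at J1  (Se1 (Se) sets effort on bond)
β1 stroke at Sf1  (Sf1 (Sf) sets flow on bond)
β2 stroke at J1  (J1 flow already set via bond 1)
β3 stroke at J1  (J1: bond 1 brought flow, rest push out)
β4 stroke at J1  (J1: bond 1 brought flow, rest push out)
β5 stroke at J1  (1-jn J1 has f-setter on 1)

#0 stroke at J1
#1 stroke at Sf1
#2 stroke at J1
#3 stroke at J1
#4 stroke at J1
#5 stroke at J1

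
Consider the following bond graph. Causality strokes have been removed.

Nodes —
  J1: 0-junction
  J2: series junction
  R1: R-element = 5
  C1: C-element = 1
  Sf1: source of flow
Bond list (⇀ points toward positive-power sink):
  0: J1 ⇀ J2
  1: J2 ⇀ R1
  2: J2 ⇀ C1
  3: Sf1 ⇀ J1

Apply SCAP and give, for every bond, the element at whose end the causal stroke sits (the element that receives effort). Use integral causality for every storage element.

#3 stroke→Sf1  (source Sf1 imposes f)
#0 stroke→J1  (J1: last free bond brings effort in)
#1 stroke→J2  (J2: bond 0 brought flow, rest push out)
#2 stroke→J2  (common-f at J2 fixed by 0)

β0 stroke at J1
β1 stroke at J2
β2 stroke at J2
β3 stroke at Sf1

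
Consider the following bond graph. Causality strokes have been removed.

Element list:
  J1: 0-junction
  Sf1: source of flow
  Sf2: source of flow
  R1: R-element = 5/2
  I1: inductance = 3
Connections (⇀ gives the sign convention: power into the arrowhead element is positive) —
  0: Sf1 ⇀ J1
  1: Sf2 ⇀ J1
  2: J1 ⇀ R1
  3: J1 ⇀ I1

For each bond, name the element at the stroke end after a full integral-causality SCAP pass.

#0 |Sf1  (source Sf1 imposes f)
#1 |Sf2  (source Sf2 imposes f)
#3 |I1  (I1: I, integral causality)
#2 |J1  (J1: last free bond brings effort in)

#0 stroke at Sf1
#1 stroke at Sf2
#2 stroke at J1
#3 stroke at I1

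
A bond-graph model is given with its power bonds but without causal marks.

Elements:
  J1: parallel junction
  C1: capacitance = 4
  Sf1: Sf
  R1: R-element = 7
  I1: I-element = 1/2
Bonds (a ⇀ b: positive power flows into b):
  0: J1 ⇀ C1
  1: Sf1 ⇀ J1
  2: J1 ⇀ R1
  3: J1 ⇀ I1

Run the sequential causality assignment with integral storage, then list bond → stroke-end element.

bond 0 |J1
bond 1 |Sf1
bond 2 |R1
bond 3 |I1

#1 →Sf1  (Sf1 fixes flow; stroke at Sf1)
#0 →J1  (C1 outputs effort q/C1)
#2 →R1  (0-jn J1 has e-setter on 0)
#3 →I1  (0-jn J1 has e-setter on 0)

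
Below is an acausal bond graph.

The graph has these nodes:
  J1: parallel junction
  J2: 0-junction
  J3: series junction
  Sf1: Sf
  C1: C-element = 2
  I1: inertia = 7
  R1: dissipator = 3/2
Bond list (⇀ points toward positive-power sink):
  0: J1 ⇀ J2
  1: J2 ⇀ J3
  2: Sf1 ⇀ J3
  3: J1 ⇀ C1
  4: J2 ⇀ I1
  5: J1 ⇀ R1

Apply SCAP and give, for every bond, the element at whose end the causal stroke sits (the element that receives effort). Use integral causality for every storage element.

β2 stroke→Sf1  (Sf1: flow source, stroke at near end)
β1 stroke→J3  (J3 flow already set via bond 2)
β3 stroke→J1  (prefer integral on C1)
β0 stroke→J2  (J1: bond 3 brought effort, rest push out)
β5 stroke→R1  (0-jn J1 has e-setter on 3)
β4 stroke→I1  (0-jn J2 has e-setter on 0)

#0 stroke→J2
#1 stroke→J3
#2 stroke→Sf1
#3 stroke→J1
#4 stroke→I1
#5 stroke→R1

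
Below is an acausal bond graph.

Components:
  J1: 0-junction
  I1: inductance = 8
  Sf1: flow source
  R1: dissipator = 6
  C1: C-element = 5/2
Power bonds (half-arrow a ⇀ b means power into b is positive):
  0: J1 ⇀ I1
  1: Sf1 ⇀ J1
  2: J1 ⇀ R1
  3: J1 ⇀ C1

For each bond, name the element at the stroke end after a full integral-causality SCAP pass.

bond 1 |Sf1  (source Sf1 imposes f)
bond 0 |I1  (prefer integral on I1)
bond 3 |J1  (C1 outputs effort q/C1)
bond 2 |R1  (0-jn J1 has e-setter on 3)

#0 |I1
#1 |Sf1
#2 |R1
#3 |J1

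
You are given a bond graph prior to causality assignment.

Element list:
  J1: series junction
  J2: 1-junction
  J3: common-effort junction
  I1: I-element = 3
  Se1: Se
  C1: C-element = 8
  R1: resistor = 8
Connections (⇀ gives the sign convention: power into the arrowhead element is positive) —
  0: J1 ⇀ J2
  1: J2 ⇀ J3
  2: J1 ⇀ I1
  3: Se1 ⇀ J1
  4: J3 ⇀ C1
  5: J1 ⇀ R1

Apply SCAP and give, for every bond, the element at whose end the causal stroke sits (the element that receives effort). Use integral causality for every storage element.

b0 stroke→J1
b1 stroke→J2
b2 stroke→I1
b3 stroke→J1
b4 stroke→J3
b5 stroke→J1

β3 stroke at J1  (Se1: effort source, stroke at far end)
β2 stroke at I1  (prefer integral on I1)
β0 stroke at J1  (1-jn J1 has f-setter on 2)
β5 stroke at J1  (J1 flow already set via bond 2)
β1 stroke at J2  (common-f at J2 fixed by 0)
β4 stroke at J3  (closing 0-jn rule on J3)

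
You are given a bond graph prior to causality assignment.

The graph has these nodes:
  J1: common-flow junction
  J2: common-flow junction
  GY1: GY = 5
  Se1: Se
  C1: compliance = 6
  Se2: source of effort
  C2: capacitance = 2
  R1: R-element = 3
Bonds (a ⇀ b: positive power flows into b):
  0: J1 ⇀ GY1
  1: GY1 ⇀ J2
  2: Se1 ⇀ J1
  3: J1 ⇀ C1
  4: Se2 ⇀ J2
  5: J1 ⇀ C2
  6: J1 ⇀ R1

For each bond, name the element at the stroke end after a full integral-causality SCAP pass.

b2 stroke at J1  (Se1 (Se) sets effort on bond)
b4 stroke at J2  (source Se2 imposes e)
b1 stroke at GY1  (J2: last free bond brings flow in)
b0 stroke at GY1  (GY GY1: same side as bond 1)
b3 stroke at J1  (1-jn J1 has f-setter on 0)
b5 stroke at J1  (common-f at J1 fixed by 0)
b6 stroke at J1  (common-f at J1 fixed by 0)

#0 stroke at GY1
#1 stroke at GY1
#2 stroke at J1
#3 stroke at J1
#4 stroke at J2
#5 stroke at J1
#6 stroke at J1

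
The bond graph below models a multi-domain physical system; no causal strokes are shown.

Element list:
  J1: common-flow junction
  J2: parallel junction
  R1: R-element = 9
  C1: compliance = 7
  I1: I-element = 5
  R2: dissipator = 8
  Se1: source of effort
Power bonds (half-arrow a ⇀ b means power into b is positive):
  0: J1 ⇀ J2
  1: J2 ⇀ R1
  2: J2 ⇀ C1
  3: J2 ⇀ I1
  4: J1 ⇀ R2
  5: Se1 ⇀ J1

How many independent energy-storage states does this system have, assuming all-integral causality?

2  (C1, I1 all integral)

bond 5 stroke→J1  (Se1 fixes effort; stroke away)
bond 2 stroke→J2  (C1 integral (e out))
bond 0 stroke→J1  (common-e at J2 fixed by 2)
bond 1 stroke→R1  (J2: bond 2 brought effort, rest push out)
bond 3 stroke→I1  (J2 effort already set via bond 2)
bond 4 stroke→R2  (J1: last free bond brings flow in)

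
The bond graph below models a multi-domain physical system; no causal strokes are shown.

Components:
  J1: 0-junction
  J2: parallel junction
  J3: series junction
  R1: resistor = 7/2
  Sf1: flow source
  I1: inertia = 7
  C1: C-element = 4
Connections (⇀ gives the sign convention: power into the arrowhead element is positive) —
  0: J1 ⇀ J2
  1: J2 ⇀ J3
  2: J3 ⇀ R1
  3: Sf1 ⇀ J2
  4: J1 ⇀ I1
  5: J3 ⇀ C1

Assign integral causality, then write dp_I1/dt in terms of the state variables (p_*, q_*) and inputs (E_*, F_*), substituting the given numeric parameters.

#3 |Sf1  (source Sf1 imposes f)
#4 |I1  (I1: I, integral causality)
#0 |J1  (J1 needs exactly one e-in)
#1 |J2  (only one effort-in slot at J2)
#2 |J3  (J3 flow already set via bond 1)
#5 |J3  (J3 flow already set via bond 1)

dp_I1/dt = 7*F_Sf1/2 - p_I1/2 + q_C1/4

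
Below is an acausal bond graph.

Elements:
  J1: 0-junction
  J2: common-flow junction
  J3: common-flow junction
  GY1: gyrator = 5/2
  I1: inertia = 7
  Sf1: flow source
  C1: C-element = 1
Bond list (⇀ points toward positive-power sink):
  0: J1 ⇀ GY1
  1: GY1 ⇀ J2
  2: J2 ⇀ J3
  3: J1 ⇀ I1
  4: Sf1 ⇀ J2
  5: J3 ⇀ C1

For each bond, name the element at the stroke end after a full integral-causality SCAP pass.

#0 stroke→J1
#1 stroke→J2
#2 stroke→J2
#3 stroke→I1
#4 stroke→Sf1
#5 stroke→J3

β4 stroke→Sf1  (source Sf1 imposes f)
β1 stroke→J2  (1-jn J2 has f-setter on 4)
β2 stroke→J2  (1-jn J2 has f-setter on 4)
β5 stroke→J3  (common-f at J3 fixed by 2)
β0 stroke→J1  (GY1 both-in/both-out from 1)
β3 stroke→I1  (J1: bond 0 brought effort, rest push out)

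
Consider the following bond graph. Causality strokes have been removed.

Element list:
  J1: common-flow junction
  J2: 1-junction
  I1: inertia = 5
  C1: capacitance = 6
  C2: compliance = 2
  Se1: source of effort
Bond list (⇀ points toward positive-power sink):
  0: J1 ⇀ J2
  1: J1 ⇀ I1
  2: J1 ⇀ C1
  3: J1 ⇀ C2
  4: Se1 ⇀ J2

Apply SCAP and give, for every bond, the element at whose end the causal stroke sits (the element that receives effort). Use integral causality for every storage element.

#0 |J1
#1 |I1
#2 |J1
#3 |J1
#4 |J2

#4 stroke→J2  (source Se1 imposes e)
#0 stroke→J1  (J2: last free bond brings flow in)
#1 stroke→I1  (I1 integral (f out))
#2 stroke→J1  (common-f at J1 fixed by 1)
#3 stroke→J1  (J1: bond 1 brought flow, rest push out)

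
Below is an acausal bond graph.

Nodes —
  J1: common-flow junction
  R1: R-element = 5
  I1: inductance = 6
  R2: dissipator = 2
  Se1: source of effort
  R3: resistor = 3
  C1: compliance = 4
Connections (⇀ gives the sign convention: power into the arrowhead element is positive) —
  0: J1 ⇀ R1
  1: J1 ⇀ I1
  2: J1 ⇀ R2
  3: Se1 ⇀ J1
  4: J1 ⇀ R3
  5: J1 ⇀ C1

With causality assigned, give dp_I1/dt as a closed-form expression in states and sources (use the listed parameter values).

dp_I1/dt = E_Se1 - 5*p_I1/3 - q_C1/4

b3 stroke at J1  (Se1 (Se) sets effort on bond)
b1 stroke at I1  (prefer integral on I1)
b0 stroke at J1  (J1: bond 1 brought flow, rest push out)
b2 stroke at J1  (J1: bond 1 brought flow, rest push out)
b4 stroke at J1  (1-jn J1 has f-setter on 1)
b5 stroke at J1  (J1 flow already set via bond 1)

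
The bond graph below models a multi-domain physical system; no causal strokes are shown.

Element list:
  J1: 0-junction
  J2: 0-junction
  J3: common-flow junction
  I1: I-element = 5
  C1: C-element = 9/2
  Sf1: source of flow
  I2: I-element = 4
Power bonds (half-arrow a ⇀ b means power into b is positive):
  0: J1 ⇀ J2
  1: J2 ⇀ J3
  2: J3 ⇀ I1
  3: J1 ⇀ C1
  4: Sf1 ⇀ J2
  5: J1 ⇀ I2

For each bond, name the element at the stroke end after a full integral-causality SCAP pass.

#4 →Sf1  (Sf1: flow source, stroke at near end)
#2 →I1  (prefer integral on I1)
#1 →J3  (1-jn J3 has f-setter on 2)
#0 →J2  (closing 0-jn rule on J2)
#3 →J1  (C1 integral (e out))
#5 →I2  (0-jn J1 has e-setter on 3)

β0 |J2
β1 |J3
β2 |I1
β3 |J1
β4 |Sf1
β5 |I2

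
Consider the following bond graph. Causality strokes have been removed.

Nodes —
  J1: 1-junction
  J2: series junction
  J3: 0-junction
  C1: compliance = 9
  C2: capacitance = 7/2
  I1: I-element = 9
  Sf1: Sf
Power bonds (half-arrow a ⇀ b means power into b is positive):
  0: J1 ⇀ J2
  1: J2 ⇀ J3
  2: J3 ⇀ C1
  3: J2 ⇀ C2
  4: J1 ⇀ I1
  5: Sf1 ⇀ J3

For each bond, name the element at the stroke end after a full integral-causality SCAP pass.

bond 5 |Sf1  (Sf1 (Sf) sets flow on bond)
bond 2 |J3  (C1: C, integral causality)
bond 1 |J2  (common-e at J3 fixed by 2)
bond 3 |J2  (C2 integral (e out))
bond 0 |J1  (closing 1-jn rule on J2)
bond 4 |I1  (J1: last free bond brings flow in)

#0 |J1
#1 |J2
#2 |J3
#3 |J2
#4 |I1
#5 |Sf1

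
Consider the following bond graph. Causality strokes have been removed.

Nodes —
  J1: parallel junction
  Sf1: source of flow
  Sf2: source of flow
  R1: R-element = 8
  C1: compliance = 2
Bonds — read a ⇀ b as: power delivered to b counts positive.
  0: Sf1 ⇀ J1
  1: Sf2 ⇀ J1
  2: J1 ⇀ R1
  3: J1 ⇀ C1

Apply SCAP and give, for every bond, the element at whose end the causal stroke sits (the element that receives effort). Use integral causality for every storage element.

bond 0 stroke→Sf1
bond 1 stroke→Sf2
bond 2 stroke→R1
bond 3 stroke→J1

#0 →Sf1  (Sf1 (Sf) sets flow on bond)
#1 →Sf2  (Sf2 fixes flow; stroke at Sf2)
#3 →J1  (C1 integral (e out))
#2 →R1  (J1 effort already set via bond 3)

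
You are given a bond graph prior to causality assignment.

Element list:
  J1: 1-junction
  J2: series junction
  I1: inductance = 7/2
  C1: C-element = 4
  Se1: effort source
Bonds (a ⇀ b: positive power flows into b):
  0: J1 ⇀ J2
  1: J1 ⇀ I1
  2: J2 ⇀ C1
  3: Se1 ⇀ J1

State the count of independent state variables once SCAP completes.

2  (C1, I1 all integral)

bond 3 |J1  (Se1 fixes effort; stroke away)
bond 1 |I1  (prefer integral on I1)
bond 0 |J1  (J1: bond 1 brought flow, rest push out)
bond 2 |J2  (1-jn J2 has f-setter on 0)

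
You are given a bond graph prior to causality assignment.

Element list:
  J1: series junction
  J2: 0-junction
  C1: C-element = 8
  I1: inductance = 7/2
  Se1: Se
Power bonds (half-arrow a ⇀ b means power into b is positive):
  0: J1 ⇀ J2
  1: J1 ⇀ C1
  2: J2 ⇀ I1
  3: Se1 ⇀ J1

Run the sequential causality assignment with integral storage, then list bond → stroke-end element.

b0 |J2
b1 |J1
b2 |I1
b3 |J1

bond 3 |J1  (Se1 fixes effort; stroke away)
bond 1 |J1  (prefer integral on C1)
bond 0 |J2  (J1 needs exactly one f-in)
bond 2 |I1  (common-e at J2 fixed by 0)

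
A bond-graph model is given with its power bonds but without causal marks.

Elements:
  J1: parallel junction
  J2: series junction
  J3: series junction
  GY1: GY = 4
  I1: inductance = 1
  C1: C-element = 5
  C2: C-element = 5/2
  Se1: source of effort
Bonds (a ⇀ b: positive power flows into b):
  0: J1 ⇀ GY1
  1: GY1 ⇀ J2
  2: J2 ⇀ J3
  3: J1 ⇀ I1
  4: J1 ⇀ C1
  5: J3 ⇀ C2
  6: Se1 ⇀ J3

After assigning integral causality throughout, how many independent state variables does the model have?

3  (C1, C2, I1 all integral)

β6 |J3  (Se1 (Se) sets effort on bond)
β3 |I1  (I1 integral (f out))
β4 |J1  (C1: C, integral causality)
β0 |GY1  (J1 effort already set via bond 4)
β1 |GY1  (GY1: gyrator matches bond 0)
β2 |J2  (common-f at J2 fixed by 1)
β5 |J3  (1-jn J3 has f-setter on 2)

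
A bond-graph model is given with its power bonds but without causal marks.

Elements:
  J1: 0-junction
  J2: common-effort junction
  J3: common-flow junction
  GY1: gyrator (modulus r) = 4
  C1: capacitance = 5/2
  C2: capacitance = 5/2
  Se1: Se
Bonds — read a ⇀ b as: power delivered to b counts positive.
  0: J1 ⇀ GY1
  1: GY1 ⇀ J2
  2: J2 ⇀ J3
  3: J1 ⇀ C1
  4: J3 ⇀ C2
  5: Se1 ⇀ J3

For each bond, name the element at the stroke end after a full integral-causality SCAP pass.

b5 →J3  (Se1 (Se) sets effort on bond)
b3 →J1  (C1 outputs effort q/C1)
b0 →GY1  (J1: bond 3 brought effort, rest push out)
b1 →GY1  (GY GY1: same side as bond 0)
b2 →J2  (closing 0-jn rule on J2)
b4 →J3  (J3: bond 2 brought flow, rest push out)

#0 stroke at GY1
#1 stroke at GY1
#2 stroke at J2
#3 stroke at J1
#4 stroke at J3
#5 stroke at J3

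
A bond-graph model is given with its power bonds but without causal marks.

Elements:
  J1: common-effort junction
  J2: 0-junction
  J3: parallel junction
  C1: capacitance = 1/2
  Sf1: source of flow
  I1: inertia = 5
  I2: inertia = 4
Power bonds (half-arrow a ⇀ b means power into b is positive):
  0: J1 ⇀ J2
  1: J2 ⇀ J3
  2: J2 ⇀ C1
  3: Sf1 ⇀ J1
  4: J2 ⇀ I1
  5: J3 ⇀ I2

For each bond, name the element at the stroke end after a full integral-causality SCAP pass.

#0 |J1
#1 |J3
#2 |J2
#3 |Sf1
#4 |I1
#5 |I2

β3 stroke at Sf1  (Sf1: flow source, stroke at near end)
β0 stroke at J1  (J1: last free bond brings effort in)
β2 stroke at J2  (C1 outputs effort q/C1)
β1 stroke at J3  (0-jn J2 has e-setter on 2)
β4 stroke at I1  (0-jn J2 has e-setter on 2)
β5 stroke at I2  (J3 effort already set via bond 1)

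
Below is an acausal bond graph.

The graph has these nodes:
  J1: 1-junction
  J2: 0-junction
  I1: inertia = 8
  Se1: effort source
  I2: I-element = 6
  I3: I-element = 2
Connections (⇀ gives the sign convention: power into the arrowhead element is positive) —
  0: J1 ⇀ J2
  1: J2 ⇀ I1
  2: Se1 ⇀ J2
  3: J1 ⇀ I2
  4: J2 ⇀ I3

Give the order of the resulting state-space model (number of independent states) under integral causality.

3  (I1, I2, I3 all integral)

b2 stroke at J2  (Se1 fixes effort; stroke away)
b0 stroke at J1  (common-e at J2 fixed by 2)
b1 stroke at I1  (J2 effort already set via bond 2)
b4 stroke at I3  (J2 effort already set via bond 2)
b3 stroke at I2  (closing 1-jn rule on J1)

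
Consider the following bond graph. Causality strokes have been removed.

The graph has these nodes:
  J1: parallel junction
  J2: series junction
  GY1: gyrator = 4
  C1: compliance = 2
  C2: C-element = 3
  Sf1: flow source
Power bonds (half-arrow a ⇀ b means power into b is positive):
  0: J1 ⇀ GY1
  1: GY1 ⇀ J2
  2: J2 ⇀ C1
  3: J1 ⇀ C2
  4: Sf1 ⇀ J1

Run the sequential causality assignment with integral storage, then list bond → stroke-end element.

b4 |Sf1  (Sf1: flow source, stroke at near end)
b2 |J2  (C1 integral (e out))
b1 |GY1  (J2: last free bond brings flow in)
b0 |GY1  (GY1: gyrator matches bond 1)
b3 |J1  (J1 needs exactly one e-in)

b0 stroke→GY1
b1 stroke→GY1
b2 stroke→J2
b3 stroke→J1
b4 stroke→Sf1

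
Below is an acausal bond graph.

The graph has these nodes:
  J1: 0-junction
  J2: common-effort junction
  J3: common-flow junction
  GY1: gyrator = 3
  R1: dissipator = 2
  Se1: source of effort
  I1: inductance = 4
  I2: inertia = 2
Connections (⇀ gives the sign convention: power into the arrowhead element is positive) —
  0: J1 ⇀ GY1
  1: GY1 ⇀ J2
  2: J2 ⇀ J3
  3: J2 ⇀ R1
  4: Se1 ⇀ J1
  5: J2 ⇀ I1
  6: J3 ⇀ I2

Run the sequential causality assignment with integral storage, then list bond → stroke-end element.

b0 stroke→GY1
b1 stroke→GY1
b2 stroke→J3
b3 stroke→J2
b4 stroke→J1
b5 stroke→I1
b6 stroke→I2

β4 stroke at J1  (source Se1 imposes e)
β0 stroke at GY1  (0-jn J1 has e-setter on 4)
β1 stroke at GY1  (GY1: gyrator matches bond 0)
β5 stroke at I1  (I1 outputs flow p/I1)
β6 stroke at I2  (prefer integral on I2)
β2 stroke at J3  (J3: bond 6 brought flow, rest push out)
β3 stroke at J2  (J2 needs exactly one e-in)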